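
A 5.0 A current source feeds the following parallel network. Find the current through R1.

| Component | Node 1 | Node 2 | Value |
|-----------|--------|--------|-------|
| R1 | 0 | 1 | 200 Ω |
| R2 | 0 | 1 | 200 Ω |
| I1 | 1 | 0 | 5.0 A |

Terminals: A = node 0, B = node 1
All resistors sit directly between nodes 0 and 1, so they are in parallel and share one voltage V; the full source current 5 A splits among them.
1/R_par = 1/200 + 1/200 = 0.01 S  =>  R_par = 100 Ω
V = I × R_par = 5 × 100 = 500 V
I_R1 = V/R1 = 500/200 = 2.5 A

Final answer: 2.5 A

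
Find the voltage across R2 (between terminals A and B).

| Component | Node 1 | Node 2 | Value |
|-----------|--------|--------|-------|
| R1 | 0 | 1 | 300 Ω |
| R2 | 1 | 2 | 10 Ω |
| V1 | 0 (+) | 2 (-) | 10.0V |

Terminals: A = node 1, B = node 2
R1 and R2 are in series across V1 (node 0 → node 1 → node 2), and the output A–B is taken across R2, so this is a voltage divider.
Series current: I = V1/(R1 + R2) = 10/(300 + 10) = 10/310 = 0.03226 A
V_R2 = I × R2 = V1 × R2/(R1 + R2) = 10 × 10/310 = 0.3226 V

Final answer: 0.3226 V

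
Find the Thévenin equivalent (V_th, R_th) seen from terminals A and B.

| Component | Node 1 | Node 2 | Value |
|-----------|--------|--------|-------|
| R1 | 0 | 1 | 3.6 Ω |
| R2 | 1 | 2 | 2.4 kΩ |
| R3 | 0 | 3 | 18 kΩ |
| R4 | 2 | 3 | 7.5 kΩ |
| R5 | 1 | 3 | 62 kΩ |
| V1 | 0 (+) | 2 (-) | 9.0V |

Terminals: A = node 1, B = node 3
Step 1 — V_th is the open-circuit voltage V_A - V_B (nothing connected across the terminals).
Nodal analysis, taking node 2 as the 0 V reference.
Source V1 fixes V_0 = 9 V.
KCL at each unknown node (sum of currents leaving = 0; resistances in Ω):
  Node 1: (V_1 - 9)/3.6 + (V_1 - 0)/2400 + (V_1 - V_3)/62000 = 0
  Node 3: (V_3 - 9)/18000 + (V_3 - 0)/7500 + (V_3 - V_1)/62000 = 0
Collecting terms (coefficients in siemens):
  0.2782·V_1 - 0.00001613·V_3 = 2.5
  0.000205·V_3 - 0.00001613·V_1 = 0.0005
Determinant D = (0.2782)(0.000205) - (-0.00001613)(-0.00001613) = 0.00005704
V_1 = [(2.5)(0.000205) - (-0.00001613)(0.0005)]/D = 8.986 V
V_3 = [(0.2782)(0.0005) - (2.5)(-0.00001613)]/D = 3.146 V
V_th = V_1 - V_3 = 8.986 - 3.146 = 5.84 V
Step 2 — R_th: zero the source — replace V1 by a short circuit (node 2 merges into node 0) — and find the resistance seen between A (node 1) and B (node 3).
Reduce the network between node 1 (A) and node 3 (B) by series/parallel combination:
  Rp1 = R1 ‖ R2 (parallel, both between nodes 0 and 1) = 1/(1/3.6 + 1/2400) = 3.595 Ω
  Rp2 = R3 ‖ R4 (parallel, both between nodes 0 and 3) = 1/(1/18000 + 1/7500) = 5294 Ω
  Rs1 = Rp1 + Rp2 (series, joined only at node 0) = 3.595 + 5294 = 5298 Ω
  Rp3 = R5 ‖ Rs1 (parallel, both between nodes 1 and 3) = 1/(1/62000 + 1/5298) = 4881 Ω
R_th = 4.881 kΩ

Final answer: V_th = 5.84 V, R_th = 4.881 kΩ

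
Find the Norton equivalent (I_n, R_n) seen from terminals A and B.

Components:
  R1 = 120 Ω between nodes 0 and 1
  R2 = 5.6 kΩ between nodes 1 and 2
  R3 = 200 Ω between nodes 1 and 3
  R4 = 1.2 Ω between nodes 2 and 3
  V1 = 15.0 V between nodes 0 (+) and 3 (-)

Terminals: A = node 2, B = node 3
Find the Thévenin equivalent first; then I_n = V_th/R_th and R_n = R_th.
Step 1 — V_th is the open-circuit voltage V_A - V_B (nothing connected across the terminals).
Nodal analysis, taking node 3 as the 0 V reference.
Source V1 fixes V_0 = 15 V.
KCL at each unknown node (sum of currents leaving = 0; resistances in Ω):
  Node 1: (V_1 - 15)/120 + (V_1 - V_2)/5600 + (V_1 - 0)/200 = 0
  Node 2: (V_2 - V_1)/5600 + (V_2 - 0)/1.2 = 0
Collecting terms (coefficients in siemens):
  0.01351·V_1 - 0.0001786·V_2 = 0.125
  0.8335·V_2 - 0.0001786·V_1 = 0
Determinant D = (0.01351)(0.8335) - (-0.0001786)(-0.0001786) = 0.01126
V_1 = [(0.125)(0.8335) - (-0.0001786)(0)]/D = 9.251 V
V_2 = [(0.01351)(0) - (0.125)(-0.0001786)]/D = 0.001982 V
V_th = V_2 - V_3 = 0.001982 - 0 = 0.001982 V
Step 2 — R_th: zero the source — replace V1 by a short circuit (node 3 merges into node 0) — and find the resistance seen between A (node 2) and B (node 0).
Reduce the network between node 2 (A) and node 0 (B) by series/parallel combination:
  Rp1 = R1 ‖ R3 (parallel, both between nodes 0 and 1) = 1/(1/120 + 1/200) = 75 Ω
  Rs1 = R2 + Rp1 (series, joined only at node 1) = 5600 + 75 = 5675 Ω
  Rp2 = R4 ‖ Rs1 (parallel, both between nodes 0 and 2) = 1/(1/1.2 + 1/5675) = 1.2 Ω
R_th = 1.2 Ω
I_n = V_th/R_th = 0.001982/1.2 = 0.001652 A, and R_n = R_th = 1.2 Ω

Final answer: I_n = 0.001652 A, R_n = 1.2 Ω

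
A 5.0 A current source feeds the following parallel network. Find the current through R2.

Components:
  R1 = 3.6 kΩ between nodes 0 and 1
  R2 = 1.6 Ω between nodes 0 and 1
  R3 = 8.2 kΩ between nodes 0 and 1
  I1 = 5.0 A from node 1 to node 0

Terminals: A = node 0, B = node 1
All resistors sit directly between nodes 0 and 1, so they are in parallel and share one voltage V; the full source current 5 A splits among them.
1/R_par = 1/3600 + 1/1.6 + 1/8200 = 0.6254 S  =>  R_par = 1.599 Ω
V = I × R_par = 5 × 1.599 = 7.995 V
I_R2 = V/R2 = 7.995/1.6 = 4.997 A

Final answer: 4.997 A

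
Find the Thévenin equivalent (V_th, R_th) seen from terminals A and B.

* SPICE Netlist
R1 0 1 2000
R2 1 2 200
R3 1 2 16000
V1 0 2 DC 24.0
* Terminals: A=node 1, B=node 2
Step 1 — V_th is the open-circuit voltage V_A - V_B (nothing connected across the terminals).
Nodal analysis, taking node 2 as the 0 V reference.
Source V1 fixes V_0 = 24 V.
KCL at each unknown node (sum of currents leaving = 0; resistances in Ω):
  Node 1: (V_1 - 24)/2000 + (V_1 - 0)/200 + (V_1 - 0)/16000 = 0
Collecting terms: 0.005562 × V_1 = 0.012  =>  V_1 = 2.157 V
V_th = V_1 - V_2 = 2.157 - 0 = 2.157 V
Step 2 — R_th: zero the source — replace V1 by a short circuit (node 2 merges into node 0) — and find the resistance seen between A (node 1) and B (node 0).
Reduce the network between node 1 (A) and node 0 (B) by series/parallel combination:
  Rp1 = R1 ‖ R2 ‖ R3 (parallel, all between nodes 0 and 1) = 1/(1/2000 + 1/200 + 1/16000) = 179.8 Ω
R_th = 179.8 Ω

Final answer: V_th = 2.157 V, R_th = 179.8 Ω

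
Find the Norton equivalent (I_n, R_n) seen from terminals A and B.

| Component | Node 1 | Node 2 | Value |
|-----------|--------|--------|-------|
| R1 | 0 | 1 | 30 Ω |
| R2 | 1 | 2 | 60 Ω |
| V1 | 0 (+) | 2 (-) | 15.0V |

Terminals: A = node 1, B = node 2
Find the Thévenin equivalent first; then I_n = V_th/R_th and R_n = R_th.
Step 1 — V_th is the open-circuit voltage V_A - V_B (nothing connected across the terminals).
Nodal analysis, taking node 2 as the 0 V reference.
Source V1 fixes V_0 = 15 V.
KCL at each unknown node (sum of currents leaving = 0; resistances in Ω):
  Node 1: (V_1 - 15)/30 + (V_1 - 0)/60 = 0
Collecting terms: 0.05 × V_1 = 0.5  =>  V_1 = 10 V
V_th = V_1 - V_2 = 10 - 0 = 10 V
Step 2 — R_th: zero the source — replace V1 by a short circuit (node 2 merges into node 0) — and find the resistance seen between A (node 1) and B (node 0).
Reduce the network between node 1 (A) and node 0 (B) by series/parallel combination:
  Rp1 = R1 ‖ R2 (parallel, both between nodes 0 and 1) = 1/(1/30 + 1/60) = 20 Ω
R_th = 20 Ω
I_n = V_th/R_th = 10/20 = 0.5 A, and R_n = R_th = 20 Ω

Final answer: I_n = 0.5 A, R_n = 20 Ω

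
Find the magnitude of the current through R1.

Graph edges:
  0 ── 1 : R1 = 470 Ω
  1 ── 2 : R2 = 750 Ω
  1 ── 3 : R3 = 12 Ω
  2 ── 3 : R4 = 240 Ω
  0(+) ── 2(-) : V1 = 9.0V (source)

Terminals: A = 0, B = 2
Nodal analysis, taking node 2 as the 0 V reference.
Source V1 fixes V_0 = 9 V.
KCL at each unknown node (sum of currents leaving = 0; resistances in Ω):
  Node 1: (V_1 - 9)/470 + (V_1 - 0)/750 + (V_1 - V_3)/12 = 0
  Node 3: (V_3 - V_1)/12 + (V_3 - 0)/240 = 0
Collecting terms (coefficients in siemens):
  0.08679·V_1 - 0.08333·V_3 = 0.01915
  0.0875·V_3 - 0.08333·V_1 = 0
Determinant D = (0.08679)(0.0875) - (-0.08333)(-0.08333) = 0.0006501
V_1 = [(0.01915)(0.0875) - (-0.08333)(0)]/D = 2.578 V
V_3 = [(0.08679)(0) - (0.01915)(-0.08333)]/D = 2.455 V
I_R1 = (V_0 - V_1)/R1 = (9 - 2.578)/470 = 0.01366 A
|I_R1| = 0.01366 A

Final answer: |I_R1| = 0.01366 A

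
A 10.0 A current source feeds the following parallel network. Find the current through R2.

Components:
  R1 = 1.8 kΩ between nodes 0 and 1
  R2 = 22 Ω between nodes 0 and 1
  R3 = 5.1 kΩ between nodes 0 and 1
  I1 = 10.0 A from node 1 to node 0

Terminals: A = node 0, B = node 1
All resistors sit directly between nodes 0 and 1, so they are in parallel and share one voltage V; the full source current 10 A splits among them.
1/R_par = 1/1800 + 1/22 + 1/5100 = 0.04621 S  =>  R_par = 21.64 Ω
V = I × R_par = 10 × 21.64 = 216.4 V
I_R2 = V/R2 = 216.4/22 = 9.837 A

Final answer: 9.837 A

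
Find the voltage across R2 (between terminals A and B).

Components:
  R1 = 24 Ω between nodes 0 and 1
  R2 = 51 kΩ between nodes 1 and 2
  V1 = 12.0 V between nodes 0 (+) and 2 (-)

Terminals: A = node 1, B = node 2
R1 and R2 are in series across V1 (node 0 → node 1 → node 2), and the output A–B is taken across R2, so this is a voltage divider.
Series current: I = V1/(R1 + R2) = 12/(24 + 51000) = 12/51020 = 0.0002352 A
V_R2 = I × R2 = V1 × R2/(R1 + R2) = 12 × 51000/51020 = 11.99 V

Final answer: 11.99 V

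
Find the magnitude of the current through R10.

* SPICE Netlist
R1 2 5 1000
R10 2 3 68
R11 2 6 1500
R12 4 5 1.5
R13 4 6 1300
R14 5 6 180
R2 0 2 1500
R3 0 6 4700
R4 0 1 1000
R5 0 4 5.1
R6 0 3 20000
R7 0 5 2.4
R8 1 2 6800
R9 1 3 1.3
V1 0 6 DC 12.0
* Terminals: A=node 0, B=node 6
Nodal analysis, taking node 6 as the 0 V reference.
Source V1 fixes V_0 = 12 V.
KCL at each unknown node (sum of currents leaving = 0; resistances in Ω):
  Node 1: (V_1 - 12)/1000 + (V_1 - V_2)/6800 + (V_1 - V_3)/1.3 = 0
  Node 2: (V_2 - V_5)/1000 + (V_2 - 12)/1500 + (V_2 - V_1)/6800 + (V_2 - V_3)/68 + (V_2 - 0)/1500 = 0
  Node 3: (V_3 - 12)/20000 + (V_3 - V_1)/1.3 + (V_3 - V_2)/68 = 0
  Node 4: (V_4 - 12)/5.1 + (V_4 - V_5)/1.5 + (V_4 - 0)/1300 = 0
  Node 5: (V_5 - V_2)/1000 + (V_5 - 12)/2.4 + (V_5 - V_4)/1.5 + (V_5 - 0)/180 = 0
Collecting terms (coefficients in siemens):
  0.7704·V_1 - 0.0001471·V_2 - 0.7692·V_3 = 0.012
  0.01719·V_2 - 0.0001471·V_1 - 0.01471·V_3 - 0.001·V_5 = 0.008
  0.784·V_3 - 0.7692·V_1 - 0.01471·V_2 = 0.0006
  0.8635·V_4 - 0.6667·V_5 = 2.353
  1.09·V_5 - 0.001·V_2 - 0.6667·V_4 = 5
Solving these 5 simultaneous equations (Gaussian elimination) gives:
  V_1 = 9.71 V, V_2 = 9.545 V, V_3 = 9.707 V, V_4 = 11.89 V
  V_5 = 11.87 V
I_R10 = (V_2 - V_3)/R10 = (9.545 - 9.707)/68 = -0.00238 A
|I_R10| = 0.00238 A

Final answer: |I_R10| = 0.00238 A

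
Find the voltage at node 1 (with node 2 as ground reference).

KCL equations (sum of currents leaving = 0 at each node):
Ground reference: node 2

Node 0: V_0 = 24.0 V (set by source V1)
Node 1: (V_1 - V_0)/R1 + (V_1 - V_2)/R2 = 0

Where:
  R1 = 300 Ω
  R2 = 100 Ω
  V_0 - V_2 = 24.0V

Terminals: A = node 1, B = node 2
Nodal analysis, taking node 2 as the 0 V reference.
Source V1 fixes V_0 = 24 V.
KCL at each unknown node (sum of currents leaving = 0; resistances in Ω):
  Node 1: (V_1 - 24)/300 + (V_1 - 0)/100 = 0
Collecting terms: 0.01333 × V_1 = 0.08  =>  V_1 = 6 V
The requested potential is V_1 = 6 V.

Final answer: V_1 = 6 V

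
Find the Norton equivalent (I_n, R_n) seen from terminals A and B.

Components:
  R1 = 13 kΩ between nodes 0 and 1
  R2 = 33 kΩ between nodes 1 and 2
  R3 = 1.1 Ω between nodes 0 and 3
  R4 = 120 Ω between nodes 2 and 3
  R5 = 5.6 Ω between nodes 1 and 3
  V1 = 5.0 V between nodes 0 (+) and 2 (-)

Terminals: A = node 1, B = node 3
Find the Thévenin equivalent first; then I_n = V_th/R_th and R_n = R_th.
Step 1 — V_th is the open-circuit voltage V_A - V_B (nothing connected across the terminals).
Nodal analysis, taking node 2 as the 0 V reference.
Source V1 fixes V_0 = 5 V.
KCL at each unknown node (sum of currents leaving = 0; resistances in Ω):
  Node 1: (V_1 - 5)/13000 + (V_1 - 0)/33000 + (V_1 - V_3)/5.6 = 0
  Node 3: (V_3 - 5)/1.1 + (V_3 - 0)/120 + (V_3 - V_1)/5.6 = 0
Collecting terms (coefficients in siemens):
  0.1787·V_1 - 0.1786·V_3 = 0.0003846
  1.096·V_3 - 0.1786·V_1 = 4.545
Determinant D = (0.1787)(1.096) - (-0.1786)(-0.1786) = 0.1639
V_1 = [(0.0003846)(1.096) - (-0.1786)(4.545)]/D = 4.954 V
V_3 = [(0.1787)(4.545) - (0.0003846)(-0.1786)]/D = 4.954 V
V_th = V_1 - V_3 = 4.954 - 4.954 = -0.0008206 V
Step 2 — R_th: zero the source — replace V1 by a short circuit (node 2 merges into node 0) — and find the resistance seen between A (node 1) and B (node 3).
Reduce the network between node 1 (A) and node 3 (B) by series/parallel combination:
  Rp1 = R1 ‖ R2 (parallel, both between nodes 0 and 1) = 1/(1/13000 + 1/33000) = 9326 Ω
  Rp2 = R3 ‖ R4 (parallel, both between nodes 0 and 3) = 1/(1/1.1 + 1/120) = 1.09 Ω
  Rs1 = Rp1 + Rp2 (series, joined only at node 0) = 9326 + 1.09 = 9327 Ω
  Rp3 = R5 ‖ Rs1 (parallel, both between nodes 1 and 3) = 1/(1/5.6 + 1/9327) = 5.597 Ω
R_th = 5.597 Ω
I_n = V_th/R_th = -0.0008206/5.597 = -0.0001466 A, and R_n = R_th = 5.597 Ω

Final answer: I_n = -0.0001466 A, R_n = 5.597 Ω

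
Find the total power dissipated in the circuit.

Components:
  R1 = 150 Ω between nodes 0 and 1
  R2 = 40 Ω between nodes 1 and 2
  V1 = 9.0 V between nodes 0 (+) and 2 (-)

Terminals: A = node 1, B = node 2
Nodal analysis, taking node 2 as the 0 V reference.
Source V1 fixes V_0 = 9 V.
KCL at each unknown node (sum of currents leaving = 0; resistances in Ω):
  Node 1: (V_1 - 9)/150 + (V_1 - 0)/40 = 0
Collecting terms: 0.03167 × V_1 = 0.06  =>  V_1 = 1.895 V
Power in each resistor, P = (ΔV)²/R:
  P_R1 = (9 - 1.895)²/150 = 0.3366 W
  P_R2 = (1.895 - 0)²/40 = 0.08975 W
P_total = P_R1 + P_R2 = 0.4263 W

Final answer: 0.4263 W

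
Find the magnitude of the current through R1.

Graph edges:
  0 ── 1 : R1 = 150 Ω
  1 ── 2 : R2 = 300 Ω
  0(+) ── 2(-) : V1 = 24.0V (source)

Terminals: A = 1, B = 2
Nodal analysis, taking node 2 as the 0 V reference.
Source V1 fixes V_0 = 24 V.
KCL at each unknown node (sum of currents leaving = 0; resistances in Ω):
  Node 1: (V_1 - 24)/150 + (V_1 - 0)/300 = 0
Collecting terms: 0.01 × V_1 = 0.16  =>  V_1 = 16 V
I_R1 = (V_0 - V_1)/R1 = (24 - 16)/150 = 0.05333 A
|I_R1| = 0.05333 A

Final answer: |I_R1| = 0.05333 A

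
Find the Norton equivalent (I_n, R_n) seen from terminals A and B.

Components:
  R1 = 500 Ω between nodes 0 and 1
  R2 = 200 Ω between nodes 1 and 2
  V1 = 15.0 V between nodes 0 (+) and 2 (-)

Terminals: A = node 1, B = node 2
Find the Thévenin equivalent first; then I_n = V_th/R_th and R_n = R_th.
Step 1 — V_th is the open-circuit voltage V_A - V_B (nothing connected across the terminals).
Nodal analysis, taking node 2 as the 0 V reference.
Source V1 fixes V_0 = 15 V.
KCL at each unknown node (sum of currents leaving = 0; resistances in Ω):
  Node 1: (V_1 - 15)/500 + (V_1 - 0)/200 = 0
Collecting terms: 0.007 × V_1 = 0.03  =>  V_1 = 4.286 V
V_th = V_1 - V_2 = 4.286 - 0 = 4.286 V
Step 2 — R_th: zero the source — replace V1 by a short circuit (node 2 merges into node 0) — and find the resistance seen between A (node 1) and B (node 0).
Reduce the network between node 1 (A) and node 0 (B) by series/parallel combination:
  Rp1 = R1 ‖ R2 (parallel, both between nodes 0 and 1) = 1/(1/500 + 1/200) = 142.9 Ω
R_th = 142.9 Ω
I_n = V_th/R_th = 4.286/142.9 = 0.03 A, and R_n = R_th = 142.9 Ω

Final answer: I_n = 0.03 A, R_n = 142.9 Ω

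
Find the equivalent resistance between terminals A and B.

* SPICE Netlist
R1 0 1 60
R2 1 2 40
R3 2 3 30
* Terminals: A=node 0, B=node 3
Reduce the network between node 0 (A) and node 3 (B) by series/parallel combination:
  Rs1 = R1 + R2 (series, joined only at node 1) = 60 + 40 = 100 Ω
  Rs2 = R3 + Rs1 (series, joined only at node 2) = 30 + 100 = 130 Ω
R_eq = 130 Ω

Final answer: 130 Ω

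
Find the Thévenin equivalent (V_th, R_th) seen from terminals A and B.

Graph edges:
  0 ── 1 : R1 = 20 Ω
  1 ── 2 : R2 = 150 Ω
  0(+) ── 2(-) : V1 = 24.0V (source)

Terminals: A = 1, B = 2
Step 1 — V_th is the open-circuit voltage V_A - V_B (nothing connected across the terminals).
Nodal analysis, taking node 2 as the 0 V reference.
Source V1 fixes V_0 = 24 V.
KCL at each unknown node (sum of currents leaving = 0; resistances in Ω):
  Node 1: (V_1 - 24)/20 + (V_1 - 0)/150 = 0
Collecting terms: 0.05667 × V_1 = 1.2  =>  V_1 = 21.18 V
V_th = V_1 - V_2 = 21.18 - 0 = 21.18 V
Step 2 — R_th: zero the source — replace V1 by a short circuit (node 2 merges into node 0) — and find the resistance seen between A (node 1) and B (node 0).
Reduce the network between node 1 (A) and node 0 (B) by series/parallel combination:
  Rp1 = R1 ‖ R2 (parallel, both between nodes 0 and 1) = 1/(1/20 + 1/150) = 17.65 Ω
R_th = 17.65 Ω

Final answer: V_th = 21.18 V, R_th = 17.65 Ω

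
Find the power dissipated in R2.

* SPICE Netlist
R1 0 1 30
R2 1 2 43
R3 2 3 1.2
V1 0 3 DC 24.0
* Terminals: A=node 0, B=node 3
Nodal analysis, taking node 3 as the 0 V reference.
Source V1 fixes V_0 = 24 V.
KCL at each unknown node (sum of currents leaving = 0; resistances in Ω):
  Node 1: (V_1 - 24)/30 + (V_1 - V_2)/43 = 0
  Node 2: (V_2 - V_1)/43 + (V_2 - 0)/1.2 = 0
Collecting terms (coefficients in siemens):
  0.05659·V_1 - 0.02326·V_2 = 0.8
  0.8566·V_2 - 0.02326·V_1 = 0
Determinant D = (0.05659)(0.8566) - (-0.02326)(-0.02326) = 0.04793
V_1 = [(0.8)(0.8566) - (-0.02326)(0)]/D = 14.3 V
V_2 = [(0.05659)(0) - (0.8)(-0.02326)]/D = 0.3881 V
I_R2 = (V_1 - V_2)/R2 = (14.3 - 0.3881)/43 = 0.3235 A
P_R2 = I_R2² × R2 = (0.3235)² × 43 = 4.499 W

Final answer: 4.499 W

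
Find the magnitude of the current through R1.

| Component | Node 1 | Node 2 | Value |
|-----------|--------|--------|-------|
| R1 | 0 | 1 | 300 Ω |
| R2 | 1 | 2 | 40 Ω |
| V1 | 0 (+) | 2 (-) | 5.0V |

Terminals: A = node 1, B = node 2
Nodal analysis, taking node 2 as the 0 V reference.
Source V1 fixes V_0 = 5 V.
KCL at each unknown node (sum of currents leaving = 0; resistances in Ω):
  Node 1: (V_1 - 5)/300 + (V_1 - 0)/40 = 0
Collecting terms: 0.02833 × V_1 = 0.01667  =>  V_1 = 0.5882 V
I_R1 = (V_0 - V_1)/R1 = (5 - 0.5882)/300 = 0.01471 A
|I_R1| = 0.01471 A

Final answer: |I_R1| = 0.01471 A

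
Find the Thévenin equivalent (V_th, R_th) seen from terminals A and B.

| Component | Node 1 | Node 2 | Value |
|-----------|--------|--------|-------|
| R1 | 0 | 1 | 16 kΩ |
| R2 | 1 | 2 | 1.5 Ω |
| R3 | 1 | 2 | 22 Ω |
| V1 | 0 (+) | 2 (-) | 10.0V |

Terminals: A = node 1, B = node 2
Step 1 — V_th is the open-circuit voltage V_A - V_B (nothing connected across the terminals).
Nodal analysis, taking node 2 as the 0 V reference.
Source V1 fixes V_0 = 10 V.
KCL at each unknown node (sum of currents leaving = 0; resistances in Ω):
  Node 1: (V_1 - 10)/16000 + (V_1 - 0)/1.5 + (V_1 - 0)/22 = 0
Collecting terms: 0.7122 × V_1 = 0.000625  =>  V_1 = 0.0008776 V
V_th = V_1 - V_2 = 0.0008776 - 0 = 0.0008776 V
Step 2 — R_th: zero the source — replace V1 by a short circuit (node 2 merges into node 0) — and find the resistance seen between A (node 1) and B (node 0).
Reduce the network between node 1 (A) and node 0 (B) by series/parallel combination:
  Rp1 = R1 ‖ R2 ‖ R3 (parallel, all between nodes 0 and 1) = 1/(1/16000 + 1/1.5 + 1/22) = 1.404 Ω
R_th = 1.404 Ω

Final answer: V_th = 0.0008776 V, R_th = 1.404 Ω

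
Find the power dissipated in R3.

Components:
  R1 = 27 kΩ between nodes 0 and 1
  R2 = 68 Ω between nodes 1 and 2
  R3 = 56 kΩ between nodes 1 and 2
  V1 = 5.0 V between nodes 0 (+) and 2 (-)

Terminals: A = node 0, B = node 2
Nodal analysis, taking node 2 as the 0 V reference.
Source V1 fixes V_0 = 5 V.
KCL at each unknown node (sum of currents leaving = 0; resistances in Ω):
  Node 1: (V_1 - 5)/27000 + (V_1 - 0)/68 + (V_1 - 0)/56000 = 0
Collecting terms: 0.01476 × V_1 = 0.0001852  =>  V_1 = 0.01255 V
I_R3 = (V_1 - V_2)/R3 = (0.01255 - 0)/56000 = 0.000000224 A
P_R3 = I_R3² × R3 = (0.000000224)² × 56000 = 0.000000002811 W

Final answer: 2.811e-09 W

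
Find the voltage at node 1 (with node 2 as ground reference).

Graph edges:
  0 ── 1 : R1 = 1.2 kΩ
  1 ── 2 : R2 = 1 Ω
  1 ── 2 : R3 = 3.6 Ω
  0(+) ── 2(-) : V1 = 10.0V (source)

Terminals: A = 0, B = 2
Nodal analysis, taking node 2 as the 0 V reference.
Source V1 fixes V_0 = 10 V.
KCL at each unknown node (sum of currents leaving = 0; resistances in Ω):
  Node 1: (V_1 - 10)/1200 + (V_1 - 0)/1 + (V_1 - 0)/3.6 = 0
Collecting terms: 1.279 × V_1 = 0.008333  =>  V_1 = 0.006517 V
The requested potential is V_1 = 0.006517 V.

Final answer: V_1 = 0.006517 V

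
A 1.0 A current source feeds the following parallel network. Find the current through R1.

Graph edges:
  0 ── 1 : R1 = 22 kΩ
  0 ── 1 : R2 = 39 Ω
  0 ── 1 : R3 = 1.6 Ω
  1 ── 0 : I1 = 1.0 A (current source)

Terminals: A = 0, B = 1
All resistors sit directly between nodes 0 and 1, so they are in parallel and share one voltage V; the full source current 1 A splits among them.
1/R_par = 1/22000 + 1/39 + 1/1.6 = 0.6507 S  =>  R_par = 1.537 Ω
V = I × R_par = 1 × 1.537 = 1.537 V
I_R1 = V/R1 = 1.537/22000 = 0.00006986 A

Final answer: 6.986e-05 A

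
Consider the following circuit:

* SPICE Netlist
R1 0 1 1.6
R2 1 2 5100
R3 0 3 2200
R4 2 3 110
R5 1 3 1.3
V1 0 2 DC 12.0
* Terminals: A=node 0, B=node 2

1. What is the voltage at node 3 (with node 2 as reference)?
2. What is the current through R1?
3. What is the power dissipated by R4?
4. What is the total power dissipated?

Nodal analysis, taking node 2 as the 0 V reference.
Source V1 fixes V_0 = 12 V.
KCL at each unknown node (sum of currents leaving = 0; resistances in Ω):
  Node 1: (V_1 - 12)/1.6 + (V_1 - 0)/5100 + (V_1 - V_3)/1.3 = 0
  Node 3: (V_3 - 12)/2200 + (V_3 - 0)/110 + (V_3 - V_1)/1.3 = 0
Collecting terms (coefficients in siemens):
  1.394·V_1 - 0.7692·V_3 = 7.5
  0.7788·V_3 - 0.7692·V_1 = 0.005455
Determinant D = (1.394)(0.7788) - (-0.7692)(-0.7692) = 0.4942
V_1 = [(7.5)(0.7788) - (-0.7692)(0.005455)]/D = 11.83 V
V_3 = [(1.394)(0.005455) - (7.5)(-0.7692)]/D = 11.69 V
Part 1:
  Read off the nodal solution: V_3 = 11.69 V
Part 2:
  I_R1 = (V_0 - V_1)/R1 = (12 - 11.83)/1.6 = 0.1084 A
  Magnitude: I_R1 = 0.1084 A
Part 3:
  I_R4 = (V_2 - V_3)/R4 = (0 - 11.69)/110 = -0.1063 A
  P_R4 = I_R4² × R4 = (-0.1063)² × 110 = 1.242 W
Part 4:
  Power in each resistor, P = (ΔV)²/R:
    P_R1 = (12 - 11.83)²/1.6 = 0.01881 W
    P_R2 = (11.83 - 0)²/5100 = 0.02742 W
    P_R3 = (12 - 11.69)²/2200 = 0.00004409 W
    P_R4 = (0 - 11.69)²/110 = 1.242 W
    P_R5 = (11.83 - 11.69)²/1.3 = 0.01464 W
  P_total = P_R1 + P_R2 + P_R3 + P_R4 + P_R5 = 1.303 W

Final answers:
1. V_3 = 11.69 V
2. I_R1 = 0.1084 A
3. P_R4 = 1.242 W
4. P_total = 1.303 W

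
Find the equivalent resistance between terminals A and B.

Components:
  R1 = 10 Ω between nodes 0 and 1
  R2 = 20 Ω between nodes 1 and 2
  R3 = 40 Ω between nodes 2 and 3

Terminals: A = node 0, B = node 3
Reduce the network between node 0 (A) and node 3 (B) by series/parallel combination:
  Rs1 = R1 + R2 (series, joined only at node 1) = 10 + 20 = 30 Ω
  Rs2 = R3 + Rs1 (series, joined only at node 2) = 40 + 30 = 70 Ω
R_eq = 70 Ω

Final answer: 70 Ω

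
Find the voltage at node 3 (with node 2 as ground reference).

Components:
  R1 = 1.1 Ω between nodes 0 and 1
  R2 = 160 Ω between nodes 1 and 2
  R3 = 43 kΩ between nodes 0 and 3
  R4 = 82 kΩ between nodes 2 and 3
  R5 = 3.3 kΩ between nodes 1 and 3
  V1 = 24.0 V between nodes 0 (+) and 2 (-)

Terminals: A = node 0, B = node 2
Nodal analysis, taking node 2 as the 0 V reference.
Source V1 fixes V_0 = 24 V.
KCL at each unknown node (sum of currents leaving = 0; resistances in Ω):
  Node 1: (V_1 - 24)/1.1 + (V_1 - 0)/160 + (V_1 - V_3)/3300 = 0
  Node 3: (V_3 - 24)/43000 + (V_3 - 0)/82000 + (V_3 - V_1)/3300 = 0
Collecting terms (coefficients in siemens):
  0.9156·V_1 - 0.000303·V_3 = 21.82
  0.0003385·V_3 - 0.000303·V_1 = 0.0005581
Determinant D = (0.9156)(0.0003385) - (-0.000303)(-0.000303) = 0.0003098
V_1 = [(21.82)(0.0003385) - (-0.000303)(0.0005581)]/D = 23.84 V
V_3 = [(0.9156)(0.0005581) - (21.82)(-0.000303)]/D = 22.99 V
The requested potential is V_3 = 22.99 V.

Final answer: V_3 = 22.99 V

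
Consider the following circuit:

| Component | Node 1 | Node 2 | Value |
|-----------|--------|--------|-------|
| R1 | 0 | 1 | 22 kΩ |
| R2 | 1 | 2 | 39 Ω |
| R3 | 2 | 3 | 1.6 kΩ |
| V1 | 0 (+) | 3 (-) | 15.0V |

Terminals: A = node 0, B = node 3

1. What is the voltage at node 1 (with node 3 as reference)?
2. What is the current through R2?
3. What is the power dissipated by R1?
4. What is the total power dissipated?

Nodal analysis, taking node 3 as the 0 V reference.
Source V1 fixes V_0 = 15 V.
KCL at each unknown node (sum of currents leaving = 0; resistances in Ω):
  Node 1: (V_1 - 15)/22000 + (V_1 - V_2)/39 = 0
  Node 2: (V_2 - V_1)/39 + (V_2 - 0)/1600 = 0
Collecting terms (coefficients in siemens):
  0.02569·V_1 - 0.02564·V_2 = 0.0006818
  0.02627·V_2 - 0.02564·V_1 = 0
Determinant D = (0.02569)(0.02627) - (-0.02564)(-0.02564) = 0.00001722
V_1 = [(0.0006818)(0.02627) - (-0.02564)(0)]/D = 1.04 V
V_2 = [(0.02569)(0) - (0.0006818)(-0.02564)]/D = 1.015 V
Part 1:
  Read off the nodal solution: V_1 = 1.04 V
Part 2:
  I_R2 = (V_1 - V_2)/R2 = (1.04 - 1.015)/39 = 0.0006345 A
  Magnitude: I_R2 = 0.0006345 A
Part 3:
  I_R1 = (V_0 - V_1)/R1 = (15 - 1.04)/22000 = 0.0006345 A
  P_R1 = I_R1² × R1 = (0.0006345)² × 22000 = 0.008858 W
Part 4:
  Power in each resistor, P = (ΔV)²/R:
    P_R1 = (15 - 1.04)²/22000 = 0.008858 W
    P_R2 = (1.04 - 1.015)²/39 = 0.0000157 W
    P_R3 = (1.015 - 0)²/1600 = 0.0006442 W
  P_total = P_R1 + P_R2 + P_R3 = 0.009518 W

Final answers:
1. V_1 = 1.04 V
2. I_R2 = 0.0006345 A
3. P_R1 = 0.008858 W
4. P_total = 0.009518 W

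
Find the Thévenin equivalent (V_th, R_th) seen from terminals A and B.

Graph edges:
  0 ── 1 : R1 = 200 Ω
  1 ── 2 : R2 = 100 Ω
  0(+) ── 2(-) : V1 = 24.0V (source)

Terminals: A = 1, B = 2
Step 1 — V_th is the open-circuit voltage V_A - V_B (nothing connected across the terminals).
Nodal analysis, taking node 2 as the 0 V reference.
Source V1 fixes V_0 = 24 V.
KCL at each unknown node (sum of currents leaving = 0; resistances in Ω):
  Node 1: (V_1 - 24)/200 + (V_1 - 0)/100 = 0
Collecting terms: 0.015 × V_1 = 0.12  =>  V_1 = 8 V
V_th = V_1 - V_2 = 8 - 0 = 8 V
Step 2 — R_th: zero the source — replace V1 by a short circuit (node 2 merges into node 0) — and find the resistance seen between A (node 1) and B (node 0).
Reduce the network between node 1 (A) and node 0 (B) by series/parallel combination:
  Rp1 = R1 ‖ R2 (parallel, both between nodes 0 and 1) = 1/(1/200 + 1/100) = 66.67 Ω
R_th = 66.67 Ω

Final answer: V_th = 8 V, R_th = 66.67 Ω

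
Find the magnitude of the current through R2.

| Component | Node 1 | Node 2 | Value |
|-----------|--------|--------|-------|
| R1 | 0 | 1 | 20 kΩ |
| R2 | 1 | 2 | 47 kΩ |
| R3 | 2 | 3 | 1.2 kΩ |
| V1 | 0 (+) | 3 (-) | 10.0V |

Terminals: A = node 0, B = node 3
Nodal analysis, taking node 3 as the 0 V reference.
Source V1 fixes V_0 = 10 V.
KCL at each unknown node (sum of currents leaving = 0; resistances in Ω):
  Node 1: (V_1 - 10)/20000 + (V_1 - V_2)/47000 = 0
  Node 2: (V_2 - V_1)/47000 + (V_2 - 0)/1200 = 0
Collecting terms (coefficients in siemens):
  0.00007128·V_1 - 0.00002128·V_2 = 0.0005
  0.0008546·V_2 - 0.00002128·V_1 = 0
Determinant D = (0.00007128)(0.0008546) - (-0.00002128)(-0.00002128) = 0.00000006046
V_1 = [(0.0005)(0.0008546) - (-0.00002128)(0)]/D = 7.067 V
V_2 = [(0.00007128)(0) - (0.0005)(-0.00002128)]/D = 0.176 V
I_R2 = (V_1 - V_2)/R2 = (7.067 - 0.176)/47000 = 0.0001466 A
|I_R2| = 0.0001466 A

Final answer: |I_R2| = 0.0001466 A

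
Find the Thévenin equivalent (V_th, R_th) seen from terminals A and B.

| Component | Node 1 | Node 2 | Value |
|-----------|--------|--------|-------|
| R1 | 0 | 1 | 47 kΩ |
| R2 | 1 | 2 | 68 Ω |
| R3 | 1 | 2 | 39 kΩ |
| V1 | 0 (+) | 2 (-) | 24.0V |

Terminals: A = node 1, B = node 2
Step 1 — V_th is the open-circuit voltage V_A - V_B (nothing connected across the terminals).
Nodal analysis, taking node 2 as the 0 V reference.
Source V1 fixes V_0 = 24 V.
KCL at each unknown node (sum of currents leaving = 0; resistances in Ω):
  Node 1: (V_1 - 24)/47000 + (V_1 - 0)/68 + (V_1 - 0)/39000 = 0
Collecting terms: 0.01475 × V_1 = 0.0005106  =>  V_1 = 0.03461 V
V_th = V_1 - V_2 = 0.03461 - 0 = 0.03461 V
Step 2 — R_th: zero the source — replace V1 by a short circuit (node 2 merges into node 0) — and find the resistance seen between A (node 1) and B (node 0).
Reduce the network between node 1 (A) and node 0 (B) by series/parallel combination:
  Rp1 = R1 ‖ R2 ‖ R3 (parallel, all between nodes 0 and 1) = 1/(1/47000 + 1/68 + 1/39000) = 67.78 Ω
R_th = 67.78 Ω

Final answer: V_th = 0.03461 V, R_th = 67.78 Ω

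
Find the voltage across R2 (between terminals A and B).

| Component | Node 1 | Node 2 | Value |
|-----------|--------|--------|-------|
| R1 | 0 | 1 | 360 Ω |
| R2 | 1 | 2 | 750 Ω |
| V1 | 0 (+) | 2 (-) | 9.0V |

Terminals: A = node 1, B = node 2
R1 and R2 are in series across V1 (node 0 → node 1 → node 2), and the output A–B is taken across R2, so this is a voltage divider.
Series current: I = V1/(R1 + R2) = 9/(360 + 750) = 9/1110 = 0.008108 A
V_R2 = I × R2 = V1 × R2/(R1 + R2) = 9 × 750/1110 = 6.081 V

Final answer: 6.081 V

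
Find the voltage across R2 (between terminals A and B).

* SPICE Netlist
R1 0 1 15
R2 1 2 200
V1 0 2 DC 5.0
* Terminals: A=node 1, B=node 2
R1 and R2 are in series across V1 (node 0 → node 1 → node 2), and the output A–B is taken across R2, so this is a voltage divider.
Series current: I = V1/(R1 + R2) = 5/(15 + 200) = 5/215 = 0.02326 A
V_R2 = I × R2 = V1 × R2/(R1 + R2) = 5 × 200/215 = 4.651 V

Final answer: 4.651 V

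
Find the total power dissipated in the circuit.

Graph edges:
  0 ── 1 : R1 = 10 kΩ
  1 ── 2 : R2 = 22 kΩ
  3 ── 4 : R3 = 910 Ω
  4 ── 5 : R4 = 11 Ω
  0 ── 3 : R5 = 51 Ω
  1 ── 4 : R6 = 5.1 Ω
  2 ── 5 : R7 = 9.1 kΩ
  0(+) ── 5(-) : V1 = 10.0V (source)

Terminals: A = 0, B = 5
Nodal analysis, taking node 5 as the 0 V reference.
Source V1 fixes V_0 = 10 V.
KCL at each unknown node (sum of currents leaving = 0; resistances in Ω):
  Node 1: (V_1 - 10)/10000 + (V_1 - V_2)/22000 + (V_1 - V_4)/5.1 = 0
  Node 2: (V_2 - V_1)/22000 + (V_2 - 0)/9100 = 0
  Node 3: (V_3 - V_4)/910 + (V_3 - 10)/51 = 0
  Node 4: (V_4 - V_3)/910 + (V_4 - 0)/11 + (V_4 - V_1)/5.1 = 0
Collecting terms (coefficients in siemens):
  0.1962·V_1 - 0.00004545·V_2 - 0.1961·V_4 = 0.001
  0.0001553·V_2 - 0.00004545·V_1 = 0
  0.02071·V_3 - 0.001099·V_4 = 0.1961
  0.2881·V_4 - 0.1961·V_1 - 0.001099·V_3 = 0
Solving these 4 simultaneous equations (Gaussian elimination) gives:
  V_1 = 0.1289 V, V_2 = 0.03771 V, V_3 = 9.476 V, V_4 = 0.1239 V
Power in each resistor, P = (ΔV)²/R:
  P_R1 = (10 - 0.1289)²/10000 = 0.009744 W
  P_R2 = (0.1289 - 0.03771)²/22000 = 0.0000003778 W
  P_R3 = (9.476 - 0.1239)²/910 = 0.09611 W
  P_R4 = (0.1239 - 0)²/11 = 0.001395 W
  P_R5 = (10 - 9.476)²/51 = 0.005386 W
  P_R6 = (0.1289 - 0.1239)²/5.1 = 0.000004928 W
  P_R7 = (0.03771 - 0)²/9100 = 0.0000001563 W
P_total = P_R1 + P_R2 + P_R3 + P_R4 + P_R5 + P_R6 + P_R7 = 0.1126 W

Final answer: 0.1126 W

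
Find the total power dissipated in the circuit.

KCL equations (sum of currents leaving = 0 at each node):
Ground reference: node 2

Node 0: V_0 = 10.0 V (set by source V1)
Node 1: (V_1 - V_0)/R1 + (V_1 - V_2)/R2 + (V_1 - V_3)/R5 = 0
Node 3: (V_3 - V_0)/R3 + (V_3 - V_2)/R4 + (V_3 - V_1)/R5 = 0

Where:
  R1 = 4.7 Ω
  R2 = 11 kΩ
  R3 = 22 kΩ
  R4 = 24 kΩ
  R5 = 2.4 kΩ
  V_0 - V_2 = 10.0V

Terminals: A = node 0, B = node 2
Nodal analysis, taking node 2 as the 0 V reference.
Source V1 fixes V_0 = 10 V.
KCL at each unknown node (sum of currents leaving = 0; resistances in Ω):
  Node 1: (V_1 - 10)/4.7 + (V_1 - 0)/11000 + (V_1 - V_3)/2400 = 0
  Node 3: (V_3 - 10)/22000 + (V_3 - 0)/24000 + (V_3 - V_1)/2400 = 0
Collecting terms (coefficients in siemens):
  0.2133·V_1 - 0.0004167·V_3 = 2.128
  0.0005038·V_3 - 0.0004167·V_1 = 0.0004545
Determinant D = (0.2133)(0.0005038) - (-0.0004167)(-0.0004167) = 0.0001073
V_1 = [(2.128)(0.0005038) - (-0.0004167)(0.0004545)]/D = 9.994 V
V_3 = [(0.2133)(0.0004545) - (2.128)(-0.0004167)]/D = 9.168 V
Power in each resistor, P = (ΔV)²/R:
  P_R1 = (10 - 9.994)²/4.7 = 0.000007376 W
  P_R2 = (9.994 - 0)²/11000 = 0.00908 W
  P_R3 = (10 - 9.168)²/22000 = 0.00003146 W
  P_R4 = (0 - 9.168)²/24000 = 0.003502 W
  P_R5 = (9.994 - 9.168)²/2400 = 0.0002843 W
P_total = P_R1 + P_R2 + P_R3 + P_R4 + P_R5 = 0.01291 W

Final answer: 0.01291 W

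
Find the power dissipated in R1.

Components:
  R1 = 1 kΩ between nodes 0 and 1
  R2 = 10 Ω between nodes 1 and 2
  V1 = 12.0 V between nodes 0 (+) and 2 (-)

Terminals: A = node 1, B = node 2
Nodal analysis, taking node 2 as the 0 V reference.
Source V1 fixes V_0 = 12 V.
KCL at each unknown node (sum of currents leaving = 0; resistances in Ω):
  Node 1: (V_1 - 12)/1000 + (V_1 - 0)/10 = 0
Collecting terms: 0.101 × V_1 = 0.012  =>  V_1 = 0.1188 V
I_R1 = (V_0 - V_1)/R1 = (12 - 0.1188)/1000 = 0.01188 A
P_R1 = I_R1² × R1 = (0.01188)² × 1000 = 0.1412 W

Final answer: 0.1412 W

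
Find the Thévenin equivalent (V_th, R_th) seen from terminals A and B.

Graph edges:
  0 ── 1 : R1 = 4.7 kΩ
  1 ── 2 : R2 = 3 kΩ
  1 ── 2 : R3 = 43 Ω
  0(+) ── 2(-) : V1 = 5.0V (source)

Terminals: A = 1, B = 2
Step 1 — V_th is the open-circuit voltage V_A - V_B (nothing connected across the terminals).
Nodal analysis, taking node 2 as the 0 V reference.
Source V1 fixes V_0 = 5 V.
KCL at each unknown node (sum of currents leaving = 0; resistances in Ω):
  Node 1: (V_1 - 5)/4700 + (V_1 - 0)/3000 + (V_1 - 0)/43 = 0
Collecting terms: 0.0238 × V_1 = 0.001064  =>  V_1 = 0.0447 V
V_th = V_1 - V_2 = 0.0447 - 0 = 0.0447 V
Step 2 — R_th: zero the source — replace V1 by a short circuit (node 2 merges into node 0) — and find the resistance seen between A (node 1) and B (node 0).
Reduce the network between node 1 (A) and node 0 (B) by series/parallel combination:
  Rp1 = R1 ‖ R2 ‖ R3 (parallel, all between nodes 0 and 1) = 1/(1/4700 + 1/3000 + 1/43) = 42.01 Ω
R_th = 42.01 Ω

Final answer: V_th = 0.0447 V, R_th = 42.01 Ω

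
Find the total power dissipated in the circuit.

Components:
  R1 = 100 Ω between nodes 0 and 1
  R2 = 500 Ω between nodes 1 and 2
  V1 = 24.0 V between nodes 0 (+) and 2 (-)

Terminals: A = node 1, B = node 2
Nodal analysis, taking node 2 as the 0 V reference.
Source V1 fixes V_0 = 24 V.
KCL at each unknown node (sum of currents leaving = 0; resistances in Ω):
  Node 1: (V_1 - 24)/100 + (V_1 - 0)/500 = 0
Collecting terms: 0.012 × V_1 = 0.24  =>  V_1 = 20 V
Power in each resistor, P = (ΔV)²/R:
  P_R1 = (24 - 20)²/100 = 0.16 W
  P_R2 = (20 - 0)²/500 = 0.8 W
P_total = P_R1 + P_R2 = 0.96 W

Final answer: 0.96 W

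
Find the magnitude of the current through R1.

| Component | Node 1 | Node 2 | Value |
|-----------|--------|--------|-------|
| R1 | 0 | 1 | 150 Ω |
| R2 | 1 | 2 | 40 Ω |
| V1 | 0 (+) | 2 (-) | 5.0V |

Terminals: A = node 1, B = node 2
Nodal analysis, taking node 2 as the 0 V reference.
Source V1 fixes V_0 = 5 V.
KCL at each unknown node (sum of currents leaving = 0; resistances in Ω):
  Node 1: (V_1 - 5)/150 + (V_1 - 0)/40 = 0
Collecting terms: 0.03167 × V_1 = 0.03333  =>  V_1 = 1.053 V
I_R1 = (V_0 - V_1)/R1 = (5 - 1.053)/150 = 0.02632 A
|I_R1| = 0.02632 A

Final answer: |I_R1| = 0.02632 A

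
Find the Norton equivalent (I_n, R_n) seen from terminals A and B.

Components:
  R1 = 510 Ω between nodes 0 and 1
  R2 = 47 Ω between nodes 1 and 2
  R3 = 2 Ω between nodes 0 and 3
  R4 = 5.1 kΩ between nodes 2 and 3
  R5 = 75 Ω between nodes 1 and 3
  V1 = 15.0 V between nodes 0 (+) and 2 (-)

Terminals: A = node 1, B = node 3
Find the Thévenin equivalent first; then I_n = V_th/R_th and R_n = R_th.
Step 1 — V_th is the open-circuit voltage V_A - V_B (nothing connected across the terminals).
Nodal analysis, taking node 2 as the 0 V reference.
Source V1 fixes V_0 = 15 V.
KCL at each unknown node (sum of currents leaving = 0; resistances in Ω):
  Node 1: (V_1 - 15)/510 + (V_1 - 0)/47 + (V_1 - V_3)/75 = 0
  Node 3: (V_3 - 15)/2 + (V_3 - 0)/5100 + (V_3 - V_1)/75 = 0
Collecting terms (coefficients in siemens):
  0.03657·V_1 - 0.01333·V_3 = 0.02941
  0.5135·V_3 - 0.01333·V_1 = 7.5
Determinant D = (0.03657)(0.5135) - (-0.01333)(-0.01333) = 0.0186
V_1 = [(0.02941)(0.5135) - (-0.01333)(7.5)]/D = 6.188 V
V_3 = [(0.03657)(7.5) - (0.02941)(-0.01333)]/D = 14.77 V
V_th = V_1 - V_3 = 6.188 - 14.77 = -8.578 V
Step 2 — R_th: zero the source — replace V1 by a short circuit (node 2 merges into node 0) — and find the resistance seen between A (node 1) and B (node 3).
Reduce the network between node 1 (A) and node 3 (B) by series/parallel combination:
  Rp1 = R1 ‖ R2 (parallel, both between nodes 0 and 1) = 1/(1/510 + 1/47) = 43.03 Ω
  Rp2 = R3 ‖ R4 (parallel, both between nodes 0 and 3) = 1/(1/2 + 1/5100) = 1.999 Ω
  Rs1 = Rp1 + Rp2 (series, joined only at node 0) = 43.03 + 1.999 = 45.03 Ω
  Rp3 = R5 ‖ Rs1 (parallel, both between nodes 1 and 3) = 1/(1/75 + 1/45.03) = 28.14 Ω
R_th = 28.14 Ω
I_n = V_th/R_th = -8.578/28.14 = -0.3049 A, and R_n = R_th = 28.14 Ω

Final answer: I_n = -0.3049 A, R_n = 28.14 Ω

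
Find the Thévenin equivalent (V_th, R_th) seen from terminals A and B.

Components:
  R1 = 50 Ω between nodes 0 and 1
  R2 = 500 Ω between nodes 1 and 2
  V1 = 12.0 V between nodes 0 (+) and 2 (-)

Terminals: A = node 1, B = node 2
Step 1 — V_th is the open-circuit voltage V_A - V_B (nothing connected across the terminals).
Nodal analysis, taking node 2 as the 0 V reference.
Source V1 fixes V_0 = 12 V.
KCL at each unknown node (sum of currents leaving = 0; resistances in Ω):
  Node 1: (V_1 - 12)/50 + (V_1 - 0)/500 = 0
Collecting terms: 0.022 × V_1 = 0.24  =>  V_1 = 10.91 V
V_th = V_1 - V_2 = 10.91 - 0 = 10.91 V
Step 2 — R_th: zero the source — replace V1 by a short circuit (node 2 merges into node 0) — and find the resistance seen between A (node 1) and B (node 0).
Reduce the network between node 1 (A) and node 0 (B) by series/parallel combination:
  Rp1 = R1 ‖ R2 (parallel, both between nodes 0 and 1) = 1/(1/50 + 1/500) = 45.45 Ω
R_th = 45.45 Ω

Final answer: V_th = 10.91 V, R_th = 45.45 Ω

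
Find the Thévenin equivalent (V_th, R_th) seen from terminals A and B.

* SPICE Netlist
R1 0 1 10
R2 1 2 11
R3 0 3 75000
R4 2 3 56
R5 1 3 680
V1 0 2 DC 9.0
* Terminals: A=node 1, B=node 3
Step 1 — V_th is the open-circuit voltage V_A - V_B (nothing connected across the terminals).
Nodal analysis, taking node 2 as the 0 V reference.
Source V1 fixes V_0 = 9 V.
KCL at each unknown node (sum of currents leaving = 0; resistances in Ω):
  Node 1: (V_1 - 9)/10 + (V_1 - 0)/11 + (V_1 - V_3)/680 = 0
  Node 3: (V_3 - 9)/75000 + (V_3 - 0)/56 + (V_3 - V_1)/680 = 0
Collecting terms (coefficients in siemens):
  0.1924·V_1 - 0.001471·V_3 = 0.9
  0.01934·V_3 - 0.001471·V_1 = 0.00012
Determinant D = (0.1924)(0.01934) - (-0.001471)(-0.001471) = 0.003719
V_1 = [(0.9)(0.01934) - (-0.001471)(0.00012)]/D = 4.681 V
V_3 = [(0.1924)(0.00012) - (0.9)(-0.001471)]/D = 0.3621 V
V_th = V_1 - V_3 = 4.681 - 0.3621 = 4.319 V
Step 2 — R_th: zero the source — replace V1 by a short circuit (node 2 merges into node 0) — and find the resistance seen between A (node 1) and B (node 3).
Reduce the network between node 1 (A) and node 3 (B) by series/parallel combination:
  Rp1 = R1 ‖ R2 (parallel, both between nodes 0 and 1) = 1/(1/10 + 1/11) = 5.238 Ω
  Rp2 = R3 ‖ R4 (parallel, both between nodes 0 and 3) = 1/(1/75000 + 1/56) = 55.96 Ω
  Rs1 = Rp1 + Rp2 (series, joined only at node 0) = 5.238 + 55.96 = 61.2 Ω
  Rp3 = R5 ‖ Rs1 (parallel, both between nodes 1 and 3) = 1/(1/680 + 1/61.2) = 56.14 Ω
R_th = 56.14 Ω

Final answer: V_th = 4.319 V, R_th = 56.14 Ω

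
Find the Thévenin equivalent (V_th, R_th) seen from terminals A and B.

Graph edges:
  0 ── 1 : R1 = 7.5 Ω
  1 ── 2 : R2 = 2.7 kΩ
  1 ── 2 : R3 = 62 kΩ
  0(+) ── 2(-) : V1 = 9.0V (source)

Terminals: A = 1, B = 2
Step 1 — V_th is the open-circuit voltage V_A - V_B (nothing connected across the terminals).
Nodal analysis, taking node 2 as the 0 V reference.
Source V1 fixes V_0 = 9 V.
KCL at each unknown node (sum of currents leaving = 0; resistances in Ω):
  Node 1: (V_1 - 9)/7.5 + (V_1 - 0)/2700 + (V_1 - 0)/62000 = 0
Collecting terms: 0.1337 × V_1 = 1.2  =>  V_1 = 8.974 V
V_th = V_1 - V_2 = 8.974 - 0 = 8.974 V
Step 2 — R_th: zero the source — replace V1 by a short circuit (node 2 merges into node 0) — and find the resistance seen between A (node 1) and B (node 0).
Reduce the network between node 1 (A) and node 0 (B) by series/parallel combination:
  Rp1 = R1 ‖ R2 ‖ R3 (parallel, all between nodes 0 and 1) = 1/(1/7.5 + 1/2700 + 1/62000) = 7.478 Ω
R_th = 7.478 Ω

Final answer: V_th = 8.974 V, R_th = 7.478 Ω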